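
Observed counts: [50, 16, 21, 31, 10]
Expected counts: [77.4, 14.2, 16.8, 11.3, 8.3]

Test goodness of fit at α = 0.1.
Chi-square goodness of fit test:
H₀: observed counts match expected distribution
H₁: observed counts differ from expected distribution
df = k - 1 = 4
χ² = Σ(O - E)²/E
   = (50 - 77.4)²/77.4 + (16 - 14.2)²/14.2 + (21 - 16.8)²/16.8 + (31 - 11.3)²/11.3 + (10 - 8.3)²/8.3
   = 9.700 + 0.228 + 1.050 + 34.344 + 0.348
   = 45.67
p-value < 0.0001

Since p-value < α = 0.1, we reject H₀.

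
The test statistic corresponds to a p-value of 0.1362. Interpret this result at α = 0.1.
Since p = 0.1362 > α = 0.1, fail to reject H₀.
There is insufficient evidence to reject the null hypothesis; the result is not statistically significant at the 0.1 level.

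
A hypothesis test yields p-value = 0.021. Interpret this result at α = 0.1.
Since p = 0.021 < α = 0.1, reject H₀.
There is sufficient evidence to reject the null hypothesis; the result is statistically significant at the 0.1 level.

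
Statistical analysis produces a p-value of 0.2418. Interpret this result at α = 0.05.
Since p = 0.2418 > α = 0.05, fail to reject H₀.
There is insufficient evidence to reject the null hypothesis; the result is not statistically significant at the 0.05 level.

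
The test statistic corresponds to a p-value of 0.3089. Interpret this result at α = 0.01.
Since p = 0.3089 > α = 0.01, fail to reject H₀.
There is insufficient evidence to reject the null hypothesis; the result is not statistically significant at the 0.01 level.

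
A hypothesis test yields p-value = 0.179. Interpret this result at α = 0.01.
Since p = 0.179 > α = 0.01, fail to reject H₀.
There is insufficient evidence to reject the null hypothesis; the result is not statistically significant at the 0.01 level.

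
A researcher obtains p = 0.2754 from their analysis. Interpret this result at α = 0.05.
Since p = 0.2754 > α = 0.05, fail to reject H₀.
There is insufficient evidence to reject the null hypothesis; the result is not statistically significant at the 0.05 level.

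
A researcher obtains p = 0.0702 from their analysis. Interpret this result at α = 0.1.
Since p = 0.0702 < α = 0.1, reject H₀.
There is sufficient evidence to reject the null hypothesis; the result is statistically significant at the 0.1 level.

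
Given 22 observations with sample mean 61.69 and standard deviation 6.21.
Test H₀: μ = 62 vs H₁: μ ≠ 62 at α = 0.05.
One-sample t-test:
H₀: μ = 62
H₁: μ ≠ 62
df = n - 1 = 21
t = (x̄ - μ₀) / (s/√n) = (61.69 - 62) / (6.21/√22) = -0.234
p-value = 0.8171

Since p-value > α = 0.05, we fail to reject H₀.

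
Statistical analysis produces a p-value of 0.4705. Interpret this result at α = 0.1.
Since p = 0.4705 > α = 0.1, fail to reject H₀.
There is insufficient evidence to reject the null hypothesis; the result is not statistically significant at the 0.1 level.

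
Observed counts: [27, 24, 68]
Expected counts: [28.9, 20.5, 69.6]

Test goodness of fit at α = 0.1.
Chi-square goodness of fit test:
H₀: observed counts match expected distribution
H₁: observed counts differ from expected distribution
df = k - 1 = 2
χ² = Σ(O - E)²/E
   = (27 - 28.9)²/28.9 + (24 - 20.5)²/20.5 + (68 - 69.6)²/69.6
   = 0.125 + 0.598 + 0.037
   = 0.76
p-value = 0.6841

Since p-value > α = 0.1, we fail to reject H₀.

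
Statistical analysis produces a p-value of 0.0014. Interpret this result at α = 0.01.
Since p = 0.0014 < α = 0.01, reject H₀.
There is sufficient evidence to reject the null hypothesis; the result is statistically significant at the 0.01 level.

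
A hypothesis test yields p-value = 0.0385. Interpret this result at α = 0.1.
Since p = 0.0385 < α = 0.1, reject H₀.
There is sufficient evidence to reject the null hypothesis; the result is statistically significant at the 0.1 level.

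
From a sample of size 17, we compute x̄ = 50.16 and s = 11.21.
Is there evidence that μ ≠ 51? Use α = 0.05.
One-sample t-test:
H₀: μ = 51
H₁: μ ≠ 51
df = n - 1 = 16
t = (x̄ - μ₀) / (s/√n) = (50.16 - 51) / (11.21/√17) = -0.309
p-value = 0.7613

Since p-value > α = 0.05, we fail to reject H₀.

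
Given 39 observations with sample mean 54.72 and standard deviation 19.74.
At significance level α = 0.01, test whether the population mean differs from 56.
One-sample t-test:
H₀: μ = 56
H₁: μ ≠ 56
df = n - 1 = 38
t = (x̄ - μ₀) / (s/√n) = (54.72 - 56) / (19.74/√39) = -0.405
p-value = 0.6878

Since p-value > α = 0.01, we fail to reject H₀.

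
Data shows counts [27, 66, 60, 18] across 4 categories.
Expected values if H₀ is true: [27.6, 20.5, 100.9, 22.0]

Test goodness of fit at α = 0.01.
Chi-square goodness of fit test:
H₀: observed counts match expected distribution
H₁: observed counts differ from expected distribution
df = k - 1 = 3
χ² = Σ(O - E)²/E
   = (27 - 27.6)²/27.6 + (66 - 20.5)²/20.5 + (60 - 100.9)²/100.9 + (18 - 22.0)²/22.0
   = 0.013 + 100.988 + 16.579 + 0.727
   = 118.31
p-value < 0.0001

Since p-value < α = 0.01, we reject H₀.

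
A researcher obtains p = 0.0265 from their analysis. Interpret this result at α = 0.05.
Since p = 0.0265 < α = 0.05, reject H₀.
There is sufficient evidence to reject the null hypothesis; the result is statistically significant at the 0.05 level.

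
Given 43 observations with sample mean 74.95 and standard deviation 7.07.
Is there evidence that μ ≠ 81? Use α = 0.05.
One-sample t-test:
H₀: μ = 81
H₁: μ ≠ 81
df = n - 1 = 42
t = (x̄ - μ₀) / (s/√n) = (74.95 - 81) / (7.07/√43) = -5.611
p-value < 0.0001

Since p-value < α = 0.05, we reject H₀.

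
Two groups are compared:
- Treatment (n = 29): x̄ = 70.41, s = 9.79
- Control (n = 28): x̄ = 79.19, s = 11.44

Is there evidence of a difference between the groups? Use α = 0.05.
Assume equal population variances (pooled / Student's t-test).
Student's two-sample t-test (equal variances):
H₀: μ₁ = μ₂
H₁: μ₁ ≠ μ₂
df = n₁ + n₂ - 2 = 55
Pooled variance s_p² = [(n₁-1)s₁² + (n₂-1)s₂²] / (n₁ + n₂ - 2) = [(28)(9.79²) + (27)(11.44²)] / 55 = 113.0404
SE = √(s_p²(1/n₁ + 1/n₂)) = √(113.0404 × (1/29 + 1/28)) = 2.8169
t = (x̄₁ - x̄₂) / SE = (70.41 - 79.19) / 2.8169 = -8.78 / 2.8169 = -3.117
p-value = 0.0029

Since p-value < α = 0.05, we reject H₀.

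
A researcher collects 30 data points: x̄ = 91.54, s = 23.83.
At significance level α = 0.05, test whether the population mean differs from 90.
One-sample t-test:
H₀: μ = 90
H₁: μ ≠ 90
df = n - 1 = 29
t = (x̄ - μ₀) / (s/√n) = (91.54 - 90) / (23.83/√30) = 0.354
p-value = 0.7259

Since p-value > α = 0.05, we fail to reject H₀.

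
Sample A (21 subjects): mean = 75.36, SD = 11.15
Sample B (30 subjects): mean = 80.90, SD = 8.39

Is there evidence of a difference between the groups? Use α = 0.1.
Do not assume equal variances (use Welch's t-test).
Welch's two-sample t-test:
H₀: μ₁ = μ₂
H₁: μ₁ ≠ μ₂
s₁²/n₁ = 11.15²/21 = 5.9201,  s₂²/n₂ = 8.39²/30 = 2.3464
SE = √(s₁²/n₁ + s₂²/n₂) = √(5.9201 + 2.3464) = 2.8752
df (Welch-Satterthwaite) = (s₁²/n₁ + s₂²/n₂)² / [(s₁²/n₁)²/(n₁-1) + (s₂²/n₂)²/(n₂-1)] ≈ 35.18
t = (x̄₁ - x̄₂) / SE = (75.36 - 80.90) / 2.8752 = -5.54 / 2.8752 = -1.927
p-value = 0.0621

Since p-value < α = 0.1, we reject H₀.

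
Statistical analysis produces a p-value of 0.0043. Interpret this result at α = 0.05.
Since p = 0.0043 < α = 0.05, reject H₀.
There is sufficient evidence to reject the null hypothesis; the result is statistically significant at the 0.05 level.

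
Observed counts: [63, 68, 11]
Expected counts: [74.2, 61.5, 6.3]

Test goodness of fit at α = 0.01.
Chi-square goodness of fit test:
H₀: observed counts match expected distribution
H₁: observed counts differ from expected distribution
df = k - 1 = 2
χ² = Σ(O - E)²/E
   = (63 - 74.2)²/74.2 + (68 - 61.5)²/61.5 + (11 - 6.3)²/6.3
   = 1.691 + 0.687 + 3.506
   = 5.88
p-value = 0.0528

Since p-value > α = 0.01, we fail to reject H₀.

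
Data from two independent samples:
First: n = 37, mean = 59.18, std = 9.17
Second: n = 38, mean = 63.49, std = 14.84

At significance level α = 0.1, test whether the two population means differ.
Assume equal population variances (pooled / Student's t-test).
Student's two-sample t-test (equal variances):
H₀: μ₁ = μ₂
H₁: μ₁ ≠ μ₂
df = n₁ + n₂ - 2 = 73
Pooled variance s_p² = [(n₁-1)s₁² + (n₂-1)s₂²] / (n₁ + n₂ - 2) = [(36)(9.17²) + (37)(14.84²)] / 73 = 153.0897
SE = √(s_p²(1/n₁ + 1/n₂)) = √(153.0897 × (1/37 + 1/38)) = 2.8577
t = (x̄₁ - x̄₂) / SE = (59.18 - 63.49) / 2.8577 = -4.31 / 2.8577 = -1.508
p-value = 0.1358

Since p-value > α = 0.1, we fail to reject H₀.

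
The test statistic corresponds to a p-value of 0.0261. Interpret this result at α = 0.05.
Since p = 0.0261 < α = 0.05, reject H₀.
There is sufficient evidence to reject the null hypothesis; the result is statistically significant at the 0.05 level.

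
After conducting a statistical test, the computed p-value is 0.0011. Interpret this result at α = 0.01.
Since p = 0.0011 < α = 0.01, reject H₀.
There is sufficient evidence to reject the null hypothesis; the result is statistically significant at the 0.01 level.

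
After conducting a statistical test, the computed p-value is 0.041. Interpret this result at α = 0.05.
Since p = 0.041 < α = 0.05, reject H₀.
There is sufficient evidence to reject the null hypothesis; the result is statistically significant at the 0.05 level.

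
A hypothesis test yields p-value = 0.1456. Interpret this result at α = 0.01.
Since p = 0.1456 > α = 0.01, fail to reject H₀.
There is insufficient evidence to reject the null hypothesis; the result is not statistically significant at the 0.01 level.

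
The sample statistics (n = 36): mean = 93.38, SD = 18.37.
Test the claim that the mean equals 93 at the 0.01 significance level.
One-sample t-test:
H₀: μ = 93
H₁: μ ≠ 93
df = n - 1 = 35
t = (x̄ - μ₀) / (s/√n) = (93.38 - 93) / (18.37/√36) = 0.124
p-value = 0.9019

Since p-value > α = 0.01, we fail to reject H₀.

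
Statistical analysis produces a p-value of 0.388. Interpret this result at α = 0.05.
Since p = 0.388 > α = 0.05, fail to reject H₀.
There is insufficient evidence to reject the null hypothesis; the result is not statistically significant at the 0.05 level.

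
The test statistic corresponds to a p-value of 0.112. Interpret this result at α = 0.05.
Since p = 0.112 > α = 0.05, fail to reject H₀.
There is insufficient evidence to reject the null hypothesis; the result is not statistically significant at the 0.05 level.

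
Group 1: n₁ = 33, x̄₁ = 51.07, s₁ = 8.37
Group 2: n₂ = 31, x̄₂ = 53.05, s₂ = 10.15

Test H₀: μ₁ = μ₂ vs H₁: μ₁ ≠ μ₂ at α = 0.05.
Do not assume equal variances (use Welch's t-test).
Welch's two-sample t-test:
H₀: μ₁ = μ₂
H₁: μ₁ ≠ μ₂
s₁²/n₁ = 8.37²/33 = 2.1229,  s₂²/n₂ = 10.15²/31 = 3.3233
SE = √(s₁²/n₁ + s₂²/n₂) = √(2.1229 + 3.3233) = 2.3337
df (Welch-Satterthwaite) = (s₁²/n₁ + s₂²/n₂)² / [(s₁²/n₁)²/(n₁-1) + (s₂²/n₂)²/(n₂-1)] ≈ 58.28
t = (x̄₁ - x̄₂) / SE = (51.07 - 53.05) / 2.3337 = -1.98 / 2.3337 = -0.848
p-value = 0.3997

Since p-value > α = 0.05, we fail to reject H₀.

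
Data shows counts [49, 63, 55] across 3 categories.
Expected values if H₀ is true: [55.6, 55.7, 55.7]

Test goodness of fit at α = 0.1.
Chi-square goodness of fit test:
H₀: observed counts match expected distribution
H₁: observed counts differ from expected distribution
df = k - 1 = 2
χ² = Σ(O - E)²/E
   = (49 - 55.6)²/55.6 + (63 - 55.7)²/55.7 + (55 - 55.7)²/55.7
   = 0.783 + 0.957 + 0.009
   = 1.75
p-value = 0.4171

Since p-value > α = 0.1, we fail to reject H₀.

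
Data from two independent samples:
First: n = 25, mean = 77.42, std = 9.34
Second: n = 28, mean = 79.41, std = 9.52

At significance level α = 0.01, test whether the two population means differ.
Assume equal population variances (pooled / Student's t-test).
Student's two-sample t-test (equal variances):
H₀: μ₁ = μ₂
H₁: μ₁ ≠ μ₂
df = n₁ + n₂ - 2 = 51
Pooled variance s_p² = [(n₁-1)s₁² + (n₂-1)s₂²] / (n₁ + n₂ - 2) = [(24)(9.34²) + (27)(9.52²)] / 51 = 89.0328
SE = √(s_p²(1/n₁ + 1/n₂)) = √(89.0328 × (1/25 + 1/28)) = 2.5964
t = (x̄₁ - x̄₂) / SE = (77.42 - 79.41) / 2.5964 = -1.99 / 2.5964 = -0.766
p-value = 0.4469

Since p-value > α = 0.01, we fail to reject H₀.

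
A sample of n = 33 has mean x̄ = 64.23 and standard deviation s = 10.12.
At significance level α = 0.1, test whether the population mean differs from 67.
One-sample t-test:
H₀: μ = 67
H₁: μ ≠ 67
df = n - 1 = 32
t = (x̄ - μ₀) / (s/√n) = (64.23 - 67) / (10.12/√33) = -1.572
p-value = 0.1257

Since p-value > α = 0.1, we fail to reject H₀.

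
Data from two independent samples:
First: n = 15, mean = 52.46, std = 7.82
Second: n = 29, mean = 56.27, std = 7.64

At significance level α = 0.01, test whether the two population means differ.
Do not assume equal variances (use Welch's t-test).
Welch's two-sample t-test:
H₀: μ₁ = μ₂
H₁: μ₁ ≠ μ₂
s₁²/n₁ = 7.82²/15 = 4.0768,  s₂²/n₂ = 7.64²/29 = 2.0127
SE = √(s₁²/n₁ + s₂²/n₂) = √(4.0768 + 2.0127) = 2.4677
df (Welch-Satterthwaite) = (s₁²/n₁ + s₂²/n₂)² / [(s₁²/n₁)²/(n₁-1) + (s₂²/n₂)²/(n₂-1)] ≈ 27.84
t = (x̄₁ - x̄₂) / SE = (52.46 - 56.27) / 2.4677 = -3.81 / 2.4677 = -1.544
p-value = 0.1339

Since p-value > α = 0.01, we fail to reject H₀.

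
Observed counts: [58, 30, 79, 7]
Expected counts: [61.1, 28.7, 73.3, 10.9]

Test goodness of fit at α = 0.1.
Chi-square goodness of fit test:
H₀: observed counts match expected distribution
H₁: observed counts differ from expected distribution
df = k - 1 = 3
χ² = Σ(O - E)²/E
   = (58 - 61.1)²/61.1 + (30 - 28.7)²/28.7 + (79 - 73.3)²/73.3 + (7 - 10.9)²/10.9
   = 0.157 + 0.059 + 0.443 + 1.395
   = 2.05
p-value = 0.5611

Since p-value > α = 0.1, we fail to reject H₀.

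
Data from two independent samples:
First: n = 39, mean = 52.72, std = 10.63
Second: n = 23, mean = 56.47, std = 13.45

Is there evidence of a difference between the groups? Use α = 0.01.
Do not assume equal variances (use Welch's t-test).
Welch's two-sample t-test:
H₀: μ₁ = μ₂
H₁: μ₁ ≠ μ₂
s₁²/n₁ = 10.63²/39 = 2.8974,  s₂²/n₂ = 13.45²/23 = 7.8653
SE = √(s₁²/n₁ + s₂²/n₂) = √(2.8974 + 7.8653) = 3.2807
df (Welch-Satterthwaite) = (s₁²/n₁ + s₂²/n₂)² / [(s₁²/n₁)²/(n₁-1) + (s₂²/n₂)²/(n₂-1)] ≈ 38.19
t = (x̄₁ - x̄₂) / SE = (52.72 - 56.47) / 3.2807 = -3.75 / 3.2807 = -1.143
p-value = 0.2601

Since p-value > α = 0.01, we fail to reject H₀.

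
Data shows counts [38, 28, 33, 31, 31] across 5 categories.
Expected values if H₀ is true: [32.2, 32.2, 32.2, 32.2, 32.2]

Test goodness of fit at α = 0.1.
Chi-square goodness of fit test:
H₀: observed counts match expected distribution
H₁: observed counts differ from expected distribution
df = k - 1 = 4
χ² = Σ(O - E)²/E
   = (38 - 32.2)²/32.2 + (28 - 32.2)²/32.2 + (33 - 32.2)²/32.2 + (31 - 32.2)²/32.2 + (31 - 32.2)²/32.2
   = 1.045 + 0.548 + 0.020 + 0.045 + 0.045
   = 1.70
p-value = 0.7904

Since p-value > α = 0.1, we fail to reject H₀.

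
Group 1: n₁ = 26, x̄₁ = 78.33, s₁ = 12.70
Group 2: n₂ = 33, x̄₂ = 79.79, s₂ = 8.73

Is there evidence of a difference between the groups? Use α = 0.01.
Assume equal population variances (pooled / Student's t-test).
Student's two-sample t-test (equal variances):
H₀: μ₁ = μ₂
H₁: μ₁ ≠ μ₂
df = n₁ + n₂ - 2 = 57
Pooled variance s_p² = [(n₁-1)s₁² + (n₂-1)s₂²] / (n₁ + n₂ - 2) = [(25)(12.70²) + (32)(8.73²)] / 57 = 113.5274
SE = √(s_p²(1/n₁ + 1/n₂)) = √(113.5274 × (1/26 + 1/33)) = 2.7940
t = (x̄₁ - x̄₂) / SE = (78.33 - 79.79) / 2.7940 = -1.46 / 2.7940 = -0.523
p-value = 0.6033

Since p-value > α = 0.01, we fail to reject H₀.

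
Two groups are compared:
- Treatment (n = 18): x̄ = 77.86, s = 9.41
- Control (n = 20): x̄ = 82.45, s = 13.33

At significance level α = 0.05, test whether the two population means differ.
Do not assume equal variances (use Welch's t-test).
Welch's two-sample t-test:
H₀: μ₁ = μ₂
H₁: μ₁ ≠ μ₂
s₁²/n₁ = 9.41²/18 = 4.9193,  s₂²/n₂ = 13.33²/20 = 8.8844
SE = √(s₁²/n₁ + s₂²/n₂) = √(4.9193 + 8.8844) = 3.7153
df (Welch-Satterthwaite) = (s₁²/n₁ + s₂²/n₂)² / [(s₁²/n₁)²/(n₁-1) + (s₂²/n₂)²/(n₂-1)] ≈ 34.16
t = (x̄₁ - x̄₂) / SE = (77.86 - 82.45) / 3.7153 = -4.59 / 3.7153 = -1.235
p-value = 0.2251

Since p-value > α = 0.05, we fail to reject H₀.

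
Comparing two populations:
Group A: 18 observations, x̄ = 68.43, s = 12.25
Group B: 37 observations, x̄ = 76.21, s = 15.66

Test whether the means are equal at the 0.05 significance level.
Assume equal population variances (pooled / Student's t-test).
Student's two-sample t-test (equal variances):
H₀: μ₁ = μ₂
H₁: μ₁ ≠ μ₂
df = n₁ + n₂ - 2 = 53
Pooled variance s_p² = [(n₁-1)s₁² + (n₂-1)s₂²] / (n₁ + n₂ - 2) = [(17)(12.25²) + (36)(15.66²)] / 53 = 214.7084
SE = √(s_p²(1/n₁ + 1/n₂)) = √(214.7084 × (1/18 + 1/37)) = 4.2108
t = (x̄₁ - x̄₂) / SE = (68.43 - 76.21) / 4.2108 = -7.78 / 4.2108 = -1.848
p-value = 0.0702

Since p-value > α = 0.05, we fail to reject H₀.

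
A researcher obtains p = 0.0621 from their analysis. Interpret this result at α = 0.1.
Since p = 0.0621 < α = 0.1, reject H₀.
There is sufficient evidence to reject the null hypothesis; the result is statistically significant at the 0.1 level.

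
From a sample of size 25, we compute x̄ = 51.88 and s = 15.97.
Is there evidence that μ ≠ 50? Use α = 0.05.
One-sample t-test:
H₀: μ = 50
H₁: μ ≠ 50
df = n - 1 = 24
t = (x̄ - μ₀) / (s/√n) = (51.88 - 50) / (15.97/√25) = 0.589
p-value = 0.5616

Since p-value > α = 0.05, we fail to reject H₀.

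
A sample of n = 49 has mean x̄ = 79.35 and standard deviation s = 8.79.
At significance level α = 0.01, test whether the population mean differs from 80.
One-sample t-test:
H₀: μ = 80
H₁: μ ≠ 80
df = n - 1 = 48
t = (x̄ - μ₀) / (s/√n) = (79.35 - 80) / (8.79/√49) = -0.518
p-value = 0.6071

Since p-value > α = 0.01, we fail to reject H₀.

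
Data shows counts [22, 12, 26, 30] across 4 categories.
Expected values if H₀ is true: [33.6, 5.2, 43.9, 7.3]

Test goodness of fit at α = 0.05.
Chi-square goodness of fit test:
H₀: observed counts match expected distribution
H₁: observed counts differ from expected distribution
df = k - 1 = 3
χ² = Σ(O - E)²/E
   = (22 - 33.6)²/33.6 + (12 - 5.2)²/5.2 + (26 - 43.9)²/43.9 + (30 - 7.3)²/7.3
   = 4.005 + 8.892 + 7.299 + 70.588
   = 90.78
p-value < 0.0001

Since p-value < α = 0.05, we reject H₀.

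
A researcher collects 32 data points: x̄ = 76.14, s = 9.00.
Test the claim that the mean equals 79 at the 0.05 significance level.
One-sample t-test:
H₀: μ = 79
H₁: μ ≠ 79
df = n - 1 = 31
t = (x̄ - μ₀) / (s/√n) = (76.14 - 79) / (9.00/√32) = -1.798
p-value = 0.0820

Since p-value > α = 0.05, we fail to reject H₀.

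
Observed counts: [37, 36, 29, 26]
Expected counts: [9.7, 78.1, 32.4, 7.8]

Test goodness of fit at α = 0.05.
Chi-square goodness of fit test:
H₀: observed counts match expected distribution
H₁: observed counts differ from expected distribution
df = k - 1 = 3
χ² = Σ(O - E)²/E
   = (37 - 9.7)²/9.7 + (36 - 78.1)²/78.1 + (29 - 32.4)²/32.4 + (26 - 7.8)²/7.8
   = 76.834 + 22.694 + 0.357 + 42.467
   = 142.35
p-value < 0.0001

Since p-value < α = 0.05, we reject H₀.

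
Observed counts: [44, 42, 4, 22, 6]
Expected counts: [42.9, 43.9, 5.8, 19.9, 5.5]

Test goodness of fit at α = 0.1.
Chi-square goodness of fit test:
H₀: observed counts match expected distribution
H₁: observed counts differ from expected distribution
df = k - 1 = 4
χ² = Σ(O - E)²/E
   = (44 - 42.9)²/42.9 + (42 - 43.9)²/43.9 + (4 - 5.8)²/5.8 + (22 - 19.9)²/19.9 + (6 - 5.5)²/5.5
   = 0.028 + 0.082 + 0.559 + 0.222 + 0.045
   = 0.94
p-value = 0.9193

Since p-value > α = 0.1, we fail to reject H₀.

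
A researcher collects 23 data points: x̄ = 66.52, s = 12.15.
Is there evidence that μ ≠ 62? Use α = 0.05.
One-sample t-test:
H₀: μ = 62
H₁: μ ≠ 62
df = n - 1 = 22
t = (x̄ - μ₀) / (s/√n) = (66.52 - 62) / (12.15/√23) = 1.784
p-value = 0.0882

Since p-value > α = 0.05, we fail to reject H₀.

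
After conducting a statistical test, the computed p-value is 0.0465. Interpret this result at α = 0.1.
Since p = 0.0465 < α = 0.1, reject H₀.
There is sufficient evidence to reject the null hypothesis; the result is statistically significant at the 0.1 level.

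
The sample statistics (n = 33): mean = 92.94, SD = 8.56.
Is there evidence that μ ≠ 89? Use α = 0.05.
One-sample t-test:
H₀: μ = 89
H₁: μ ≠ 89
df = n - 1 = 32
t = (x̄ - μ₀) / (s/√n) = (92.94 - 89) / (8.56/√33) = 2.644
p-value = 0.0126

Since p-value < α = 0.05, we reject H₀.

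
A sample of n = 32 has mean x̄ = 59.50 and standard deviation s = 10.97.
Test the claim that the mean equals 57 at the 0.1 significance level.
One-sample t-test:
H₀: μ = 57
H₁: μ ≠ 57
df = n - 1 = 31
t = (x̄ - μ₀) / (s/√n) = (59.50 - 57) / (10.97/√32) = 1.289
p-value = 0.2069

Since p-value > α = 0.1, we fail to reject H₀.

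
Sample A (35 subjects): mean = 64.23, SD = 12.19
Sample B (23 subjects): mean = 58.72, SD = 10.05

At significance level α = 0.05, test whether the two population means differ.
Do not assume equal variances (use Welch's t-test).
Welch's two-sample t-test:
H₀: μ₁ = μ₂
H₁: μ₁ ≠ μ₂
s₁²/n₁ = 12.19²/35 = 4.2456,  s₂²/n₂ = 10.05²/23 = 4.3914
SE = √(s₁²/n₁ + s₂²/n₂) = √(4.2456 + 4.3914) = 2.9389
df (Welch-Satterthwaite) = (s₁²/n₁ + s₂²/n₂)² / [(s₁²/n₁)²/(n₁-1) + (s₂²/n₂)²/(n₂-1)] ≈ 53.03
t = (x̄₁ - x̄₂) / SE = (64.23 - 58.72) / 2.9389 = 5.51 / 2.9389 = 1.875
p-value = 0.0663

Since p-value > α = 0.05, we fail to reject H₀.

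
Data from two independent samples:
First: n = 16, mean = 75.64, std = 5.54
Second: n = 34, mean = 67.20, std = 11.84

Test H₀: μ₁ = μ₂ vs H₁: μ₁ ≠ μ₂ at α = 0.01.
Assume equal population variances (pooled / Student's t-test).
Student's two-sample t-test (equal variances):
H₀: μ₁ = μ₂
H₁: μ₁ ≠ μ₂
df = n₁ + n₂ - 2 = 48
Pooled variance s_p² = [(n₁-1)s₁² + (n₂-1)s₂²] / (n₁ + n₂ - 2) = [(15)(5.54²) + (33)(11.84²)] / 48 = 105.9687
SE = √(s_p²(1/n₁ + 1/n₂)) = √(105.9687 × (1/16 + 1/34)) = 3.1209
t = (x̄₁ - x̄₂) / SE = (75.64 - 67.20) / 3.1209 = 8.44 / 3.1209 = 2.704
p-value = 0.0094

Since p-value < α = 0.01, we reject H₀.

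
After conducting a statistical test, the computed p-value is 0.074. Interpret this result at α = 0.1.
Since p = 0.074 < α = 0.1, reject H₀.
There is sufficient evidence to reject the null hypothesis; the result is statistically significant at the 0.1 level.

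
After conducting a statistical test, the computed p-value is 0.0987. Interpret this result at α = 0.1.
Since p = 0.0987 < α = 0.1, reject H₀.
There is sufficient evidence to reject the null hypothesis; the result is statistically significant at the 0.1 level.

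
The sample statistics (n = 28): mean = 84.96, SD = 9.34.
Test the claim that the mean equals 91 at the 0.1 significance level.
One-sample t-test:
H₀: μ = 91
H₁: μ ≠ 91
df = n - 1 = 27
t = (x̄ - μ₀) / (s/√n) = (84.96 - 91) / (9.34/√28) = -3.422
p-value = 0.0020

Since p-value < α = 0.1, we reject H₀.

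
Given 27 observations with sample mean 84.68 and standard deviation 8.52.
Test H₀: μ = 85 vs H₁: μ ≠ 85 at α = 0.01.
One-sample t-test:
H₀: μ = 85
H₁: μ ≠ 85
df = n - 1 = 26
t = (x̄ - μ₀) / (s/√n) = (84.68 - 85) / (8.52/√27) = -0.195
p-value = 0.8468

Since p-value > α = 0.01, we fail to reject H₀.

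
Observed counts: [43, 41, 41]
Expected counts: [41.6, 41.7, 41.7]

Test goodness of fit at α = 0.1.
Chi-square goodness of fit test:
H₀: observed counts match expected distribution
H₁: observed counts differ from expected distribution
df = k - 1 = 2
χ² = Σ(O - E)²/E
   = (43 - 41.6)²/41.6 + (41 - 41.7)²/41.7 + (41 - 41.7)²/41.7
   = 0.047 + 0.012 + 0.012
   = 0.07
p-value = 0.9653

Since p-value > α = 0.1, we fail to reject H₀.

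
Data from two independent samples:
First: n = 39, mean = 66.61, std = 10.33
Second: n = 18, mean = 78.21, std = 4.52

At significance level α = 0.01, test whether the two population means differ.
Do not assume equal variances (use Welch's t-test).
Welch's two-sample t-test:
H₀: μ₁ = μ₂
H₁: μ₁ ≠ μ₂
s₁²/n₁ = 10.33²/39 = 2.7361,  s₂²/n₂ = 4.52²/18 = 1.1350
SE = √(s₁²/n₁ + s₂²/n₂) = √(2.7361 + 1.1350) = 1.9675
df (Welch-Satterthwaite) = (s₁²/n₁ + s₂²/n₂)² / [(s₁²/n₁)²/(n₁-1) + (s₂²/n₂)²/(n₂-1)] ≈ 54.94
t = (x̄₁ - x̄₂) / SE = (66.61 - 78.21) / 1.9675 = -11.60 / 1.9675 = -5.896
p-value < 0.0001

Since p-value < α = 0.01, we reject H₀.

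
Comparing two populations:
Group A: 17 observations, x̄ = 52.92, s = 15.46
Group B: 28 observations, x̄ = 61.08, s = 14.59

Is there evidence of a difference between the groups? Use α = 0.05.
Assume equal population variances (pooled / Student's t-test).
Student's two-sample t-test (equal variances):
H₀: μ₁ = μ₂
H₁: μ₁ ≠ μ₂
df = n₁ + n₂ - 2 = 43
Pooled variance s_p² = [(n₁-1)s₁² + (n₂-1)s₂²] / (n₁ + n₂ - 2) = [(16)(15.46²) + (27)(14.59²)] / 43 = 222.5959
SE = √(s_p²(1/n₁ + 1/n₂)) = √(222.5959 × (1/17 + 1/28)) = 4.5873
t = (x̄₁ - x̄₂) / SE = (52.92 - 61.08) / 4.5873 = -8.16 / 4.5873 = -1.779
p-value = 0.0823

Since p-value > α = 0.05, we fail to reject H₀.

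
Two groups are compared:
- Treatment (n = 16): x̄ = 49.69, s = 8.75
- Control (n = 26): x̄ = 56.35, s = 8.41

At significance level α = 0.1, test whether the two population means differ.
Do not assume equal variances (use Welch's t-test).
Welch's two-sample t-test:
H₀: μ₁ = μ₂
H₁: μ₁ ≠ μ₂
s₁²/n₁ = 8.75²/16 = 4.7852,  s₂²/n₂ = 8.41²/26 = 2.7203
SE = √(s₁²/n₁ + s₂²/n₂) = √(4.7852 + 2.7203) = 2.7396
df (Welch-Satterthwaite) = (s₁²/n₁ + s₂²/n₂)² / [(s₁²/n₁)²/(n₁-1) + (s₂²/n₂)²/(n₂-1)] ≈ 30.91
t = (x̄₁ - x̄₂) / SE = (49.69 - 56.35) / 2.7396 = -6.66 / 2.7396 = -2.431
p-value = 0.0211

Since p-value < α = 0.1, we reject H₀.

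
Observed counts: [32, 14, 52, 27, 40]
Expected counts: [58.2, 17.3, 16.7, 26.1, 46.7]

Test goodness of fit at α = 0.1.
Chi-square goodness of fit test:
H₀: observed counts match expected distribution
H₁: observed counts differ from expected distribution
df = k - 1 = 4
χ² = Σ(O - E)²/E
   = (32 - 58.2)²/58.2 + (14 - 17.3)²/17.3 + (52 - 16.7)²/16.7 + (27 - 26.1)²/26.1 + (40 - 46.7)²/46.7
   = 11.795 + 0.629 + 74.616 + 0.031 + 0.961
   = 88.03
p-value < 0.0001

Since p-value < α = 0.1, we reject H₀.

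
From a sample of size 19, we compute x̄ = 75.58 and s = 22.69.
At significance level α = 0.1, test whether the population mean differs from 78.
One-sample t-test:
H₀: μ = 78
H₁: μ ≠ 78
df = n - 1 = 18
t = (x̄ - μ₀) / (s/√n) = (75.58 - 78) / (22.69/√19) = -0.465
p-value = 0.6476

Since p-value > α = 0.1, we fail to reject H₀.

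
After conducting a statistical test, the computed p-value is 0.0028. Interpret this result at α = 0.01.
Since p = 0.0028 < α = 0.01, reject H₀.
There is sufficient evidence to reject the null hypothesis; the result is statistically significant at the 0.01 level.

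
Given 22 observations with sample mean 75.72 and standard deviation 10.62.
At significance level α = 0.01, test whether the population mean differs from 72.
One-sample t-test:
H₀: μ = 72
H₁: μ ≠ 72
df = n - 1 = 21
t = (x̄ - μ₀) / (s/√n) = (75.72 - 72) / (10.62/√22) = 1.643
p-value = 0.1153

Since p-value > α = 0.01, we fail to reject H₀.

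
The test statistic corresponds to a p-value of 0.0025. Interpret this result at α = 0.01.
Since p = 0.0025 < α = 0.01, reject H₀.
There is sufficient evidence to reject the null hypothesis; the result is statistically significant at the 0.01 level.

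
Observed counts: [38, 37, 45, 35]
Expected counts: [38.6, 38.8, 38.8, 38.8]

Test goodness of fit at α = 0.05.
Chi-square goodness of fit test:
H₀: observed counts match expected distribution
H₁: observed counts differ from expected distribution
df = k - 1 = 3
χ² = Σ(O - E)²/E
   = (38 - 38.6)²/38.6 + (37 - 38.8)²/38.8 + (45 - 38.8)²/38.8 + (35 - 38.8)²/38.8
   = 0.009 + 0.084 + 0.991 + 0.372
   = 1.46
p-value = 0.6925

Since p-value > α = 0.05, we fail to reject H₀.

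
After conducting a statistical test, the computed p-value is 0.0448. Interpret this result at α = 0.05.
Since p = 0.0448 < α = 0.05, reject H₀.
There is sufficient evidence to reject the null hypothesis; the result is statistically significant at the 0.05 level.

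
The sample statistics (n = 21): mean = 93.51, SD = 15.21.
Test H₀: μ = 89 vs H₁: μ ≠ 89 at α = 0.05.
One-sample t-test:
H₀: μ = 89
H₁: μ ≠ 89
df = n - 1 = 20
t = (x̄ - μ₀) / (s/√n) = (93.51 - 89) / (15.21/√21) = 1.359
p-value = 0.1893

Since p-value > α = 0.05, we fail to reject H₀.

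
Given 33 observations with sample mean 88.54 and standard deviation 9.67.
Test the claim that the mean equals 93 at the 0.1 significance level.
One-sample t-test:
H₀: μ = 93
H₁: μ ≠ 93
df = n - 1 = 32
t = (x̄ - μ₀) / (s/√n) = (88.54 - 93) / (9.67/√33) = -2.650
p-value = 0.0124

Since p-value < α = 0.1, we reject H₀.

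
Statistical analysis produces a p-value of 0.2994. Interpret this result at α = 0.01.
Since p = 0.2994 > α = 0.01, fail to reject H₀.
There is insufficient evidence to reject the null hypothesis; the result is not statistically significant at the 0.01 level.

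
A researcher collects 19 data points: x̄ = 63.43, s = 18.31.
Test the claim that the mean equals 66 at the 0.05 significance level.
One-sample t-test:
H₀: μ = 66
H₁: μ ≠ 66
df = n - 1 = 18
t = (x̄ - μ₀) / (s/√n) = (63.43 - 66) / (18.31/√19) = -0.612
p-value = 0.5483

Since p-value > α = 0.05, we fail to reject H₀.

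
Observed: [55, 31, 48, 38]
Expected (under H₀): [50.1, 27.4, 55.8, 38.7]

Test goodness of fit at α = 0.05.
Chi-square goodness of fit test:
H₀: observed counts match expected distribution
H₁: observed counts differ from expected distribution
df = k - 1 = 3
χ² = Σ(O - E)²/E
   = (55 - 50.1)²/50.1 + (31 - 27.4)²/27.4 + (48 - 55.8)²/55.8 + (38 - 38.7)²/38.7
   = 0.479 + 0.473 + 1.090 + 0.013
   = 2.06
p-value = 0.5610

Since p-value > α = 0.05, we fail to reject H₀.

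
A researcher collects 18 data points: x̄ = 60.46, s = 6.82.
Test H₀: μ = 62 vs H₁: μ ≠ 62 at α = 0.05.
One-sample t-test:
H₀: μ = 62
H₁: μ ≠ 62
df = n - 1 = 17
t = (x̄ - μ₀) / (s/√n) = (60.46 - 62) / (6.82/√18) = -0.958
p-value = 0.3515

Since p-value > α = 0.05, we fail to reject H₀.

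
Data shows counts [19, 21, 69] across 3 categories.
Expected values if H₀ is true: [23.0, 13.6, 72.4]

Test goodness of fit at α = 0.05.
Chi-square goodness of fit test:
H₀: observed counts match expected distribution
H₁: observed counts differ from expected distribution
df = k - 1 = 2
χ² = Σ(O - E)²/E
   = (19 - 23.0)²/23.0 + (21 - 13.6)²/13.6 + (69 - 72.4)²/72.4
   = 0.696 + 4.026 + 0.160
   = 4.88
p-value = 0.0871

Since p-value > α = 0.05, we fail to reject H₀.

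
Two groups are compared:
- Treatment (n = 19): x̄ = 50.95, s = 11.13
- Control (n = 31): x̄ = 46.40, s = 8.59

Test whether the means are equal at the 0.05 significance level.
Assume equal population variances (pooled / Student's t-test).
Student's two-sample t-test (equal variances):
H₀: μ₁ = μ₂
H₁: μ₁ ≠ μ₂
df = n₁ + n₂ - 2 = 48
Pooled variance s_p² = [(n₁-1)s₁² + (n₂-1)s₂²] / (n₁ + n₂ - 2) = [(18)(11.13²) + (30)(8.59²)] / 48 = 92.5714
SE = √(s_p²(1/n₁ + 1/n₂)) = √(92.5714 × (1/19 + 1/31)) = 2.8033
t = (x̄₁ - x̄₂) / SE = (50.95 - 46.40) / 2.8033 = 4.55 / 2.8033 = 1.623
p-value = 0.1111

Since p-value > α = 0.05, we fail to reject H₀.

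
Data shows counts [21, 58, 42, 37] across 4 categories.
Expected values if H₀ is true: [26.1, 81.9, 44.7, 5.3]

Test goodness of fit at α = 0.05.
Chi-square goodness of fit test:
H₀: observed counts match expected distribution
H₁: observed counts differ from expected distribution
df = k - 1 = 3
χ² = Σ(O - E)²/E
   = (21 - 26.1)²/26.1 + (58 - 81.9)²/81.9 + (42 - 44.7)²/44.7 + (37 - 5.3)²/5.3
   = 0.997 + 6.974 + 0.163 + 189.602
   = 197.74
p-value < 0.0001

Since p-value < α = 0.05, we reject H₀.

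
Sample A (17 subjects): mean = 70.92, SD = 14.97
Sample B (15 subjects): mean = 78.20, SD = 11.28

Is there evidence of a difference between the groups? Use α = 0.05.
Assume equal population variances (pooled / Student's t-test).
Student's two-sample t-test (equal variances):
H₀: μ₁ = μ₂
H₁: μ₁ ≠ μ₂
df = n₁ + n₂ - 2 = 30
Pooled variance s_p² = [(n₁-1)s₁² + (n₂-1)s₂²] / (n₁ + n₂ - 2) = [(16)(14.97²) + (14)(11.28²)] / 30 = 178.8984
SE = √(s_p²(1/n₁ + 1/n₂)) = √(178.8984 × (1/17 + 1/15)) = 4.7381
t = (x̄₁ - x̄₂) / SE = (70.92 - 78.20) / 4.7381 = -7.28 / 4.7381 = -1.536
p-value = 0.1349

Since p-value > α = 0.05, we fail to reject H₀.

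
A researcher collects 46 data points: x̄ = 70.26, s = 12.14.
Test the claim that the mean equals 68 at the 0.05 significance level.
One-sample t-test:
H₀: μ = 68
H₁: μ ≠ 68
df = n - 1 = 45
t = (x̄ - μ₀) / (s/√n) = (70.26 - 68) / (12.14/√46) = 1.263
p-value = 0.2132

Since p-value > α = 0.05, we fail to reject H₀.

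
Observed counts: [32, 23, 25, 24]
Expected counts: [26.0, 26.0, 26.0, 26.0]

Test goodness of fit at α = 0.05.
Chi-square goodness of fit test:
H₀: observed counts match expected distribution
H₁: observed counts differ from expected distribution
df = k - 1 = 3
χ² = Σ(O - E)²/E
   = (32 - 26.0)²/26.0 + (23 - 26.0)²/26.0 + (25 - 26.0)²/26.0 + (24 - 26.0)²/26.0
   = 1.385 + 0.346 + 0.038 + 0.154
   = 1.92
p-value = 0.5885

Since p-value > α = 0.05, we fail to reject H₀.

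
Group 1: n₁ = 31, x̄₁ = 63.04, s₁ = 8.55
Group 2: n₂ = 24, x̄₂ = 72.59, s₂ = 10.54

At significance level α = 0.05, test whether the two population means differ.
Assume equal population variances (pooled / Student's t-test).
Student's two-sample t-test (equal variances):
H₀: μ₁ = μ₂
H₁: μ₁ ≠ μ₂
df = n₁ + n₂ - 2 = 53
Pooled variance s_p² = [(n₁-1)s₁² + (n₂-1)s₂²] / (n₁ + n₂ - 2) = [(30)(8.55²) + (23)(10.54²)] / 53 = 89.5883
SE = √(s_p²(1/n₁ + 1/n₂)) = √(89.5883 × (1/31 + 1/24)) = 2.5735
t = (x̄₁ - x̄₂) / SE = (63.04 - 72.59) / 2.5735 = -9.55 / 2.5735 = -3.711
p-value = 0.0005

Since p-value < α = 0.05, we reject H₀.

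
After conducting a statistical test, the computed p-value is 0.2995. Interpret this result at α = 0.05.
Since p = 0.2995 > α = 0.05, fail to reject H₀.
There is insufficient evidence to reject the null hypothesis; the result is not statistically significant at the 0.05 level.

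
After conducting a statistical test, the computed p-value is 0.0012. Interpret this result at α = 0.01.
Since p = 0.0012 < α = 0.01, reject H₀.
There is sufficient evidence to reject the null hypothesis; the result is statistically significant at the 0.01 level.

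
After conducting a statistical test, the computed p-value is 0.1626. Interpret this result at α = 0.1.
Since p = 0.1626 > α = 0.1, fail to reject H₀.
There is insufficient evidence to reject the null hypothesis; the result is not statistically significant at the 0.1 level.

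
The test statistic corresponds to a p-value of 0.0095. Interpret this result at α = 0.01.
Since p = 0.0095 < α = 0.01, reject H₀.
There is sufficient evidence to reject the null hypothesis; the result is statistically significant at the 0.01 level.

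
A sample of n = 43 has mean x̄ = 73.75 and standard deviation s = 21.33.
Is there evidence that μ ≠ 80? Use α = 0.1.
One-sample t-test:
H₀: μ = 80
H₁: μ ≠ 80
df = n - 1 = 42
t = (x̄ - μ₀) / (s/√n) = (73.75 - 80) / (21.33/√43) = -1.921
p-value = 0.0615

Since p-value < α = 0.1, we reject H₀.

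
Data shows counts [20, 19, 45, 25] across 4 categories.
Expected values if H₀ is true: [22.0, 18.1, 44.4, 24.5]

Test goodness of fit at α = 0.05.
Chi-square goodness of fit test:
H₀: observed counts match expected distribution
H₁: observed counts differ from expected distribution
df = k - 1 = 3
χ² = Σ(O - E)²/E
   = (20 - 22.0)²/22.0 + (19 - 18.1)²/18.1 + (45 - 44.4)²/44.4 + (25 - 24.5)²/24.5
   = 0.182 + 0.045 + 0.008 + 0.010
   = 0.24
p-value = 0.9700

Since p-value > α = 0.05, we fail to reject H₀.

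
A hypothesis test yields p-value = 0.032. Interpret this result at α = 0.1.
Since p = 0.032 < α = 0.1, reject H₀.
There is sufficient evidence to reject the null hypothesis; the result is statistically significant at the 0.1 level.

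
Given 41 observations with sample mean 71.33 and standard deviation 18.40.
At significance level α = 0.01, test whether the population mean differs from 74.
One-sample t-test:
H₀: μ = 74
H₁: μ ≠ 74
df = n - 1 = 40
t = (x̄ - μ₀) / (s/√n) = (71.33 - 74) / (18.40/√41) = -0.929
p-value = 0.3584

Since p-value > α = 0.01, we fail to reject H₀.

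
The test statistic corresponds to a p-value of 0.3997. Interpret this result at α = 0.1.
Since p = 0.3997 > α = 0.1, fail to reject H₀.
There is insufficient evidence to reject the null hypothesis; the result is not statistically significant at the 0.1 level.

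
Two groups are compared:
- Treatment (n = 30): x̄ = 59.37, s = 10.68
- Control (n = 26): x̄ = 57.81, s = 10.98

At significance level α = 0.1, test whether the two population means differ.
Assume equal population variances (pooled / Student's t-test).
Student's two-sample t-test (equal variances):
H₀: μ₁ = μ₂
H₁: μ₁ ≠ μ₂
df = n₁ + n₂ - 2 = 54
Pooled variance s_p² = [(n₁-1)s₁² + (n₂-1)s₂²] / (n₁ + n₂ - 2) = [(29)(10.68²) + (25)(10.98²)] / 54 = 117.0707
SE = √(s_p²(1/n₁ + 1/n₂)) = √(117.0707 × (1/30 + 1/26)) = 2.8992
t = (x̄₁ - x̄₂) / SE = (59.37 - 57.81) / 2.8992 = 1.56 / 2.8992 = 0.538
p-value = 0.5927

Since p-value > α = 0.1, we fail to reject H₀.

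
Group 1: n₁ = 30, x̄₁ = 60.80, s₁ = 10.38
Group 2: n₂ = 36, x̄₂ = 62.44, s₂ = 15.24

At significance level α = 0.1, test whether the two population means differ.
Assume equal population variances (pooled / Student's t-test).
Student's two-sample t-test (equal variances):
H₀: μ₁ = μ₂
H₁: μ₁ ≠ μ₂
df = n₁ + n₂ - 2 = 64
Pooled variance s_p² = [(n₁-1)s₁² + (n₂-1)s₂²] / (n₁ + n₂ - 2) = [(29)(10.38²) + (35)(15.24²)] / 64 = 175.8376
SE = √(s_p²(1/n₁ + 1/n₂)) = √(175.8376 × (1/30 + 1/36)) = 3.2781
t = (x̄₁ - x̄₂) / SE = (60.80 - 62.44) / 3.2781 = -1.64 / 3.2781 = -0.500
p-value = 0.6186

Since p-value > α = 0.1, we fail to reject H₀.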